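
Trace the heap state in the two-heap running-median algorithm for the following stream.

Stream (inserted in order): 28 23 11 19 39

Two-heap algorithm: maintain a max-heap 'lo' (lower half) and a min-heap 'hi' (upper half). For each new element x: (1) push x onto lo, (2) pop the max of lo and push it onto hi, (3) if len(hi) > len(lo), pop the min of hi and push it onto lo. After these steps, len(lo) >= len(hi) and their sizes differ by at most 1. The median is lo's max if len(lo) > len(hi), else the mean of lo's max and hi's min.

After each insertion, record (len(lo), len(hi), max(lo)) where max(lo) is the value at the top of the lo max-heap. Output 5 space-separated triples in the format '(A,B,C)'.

Answer: (1,0,28) (1,1,23) (2,1,23) (2,2,19) (3,2,23)

Derivation:
Step 1: insert 28 -> lo=[28] hi=[] -> (len(lo)=1, len(hi)=0, max(lo)=28)
Step 2: insert 23 -> lo=[23] hi=[28] -> (len(lo)=1, len(hi)=1, max(lo)=23)
Step 3: insert 11 -> lo=[11, 23] hi=[28] -> (len(lo)=2, len(hi)=1, max(lo)=23)
Step 4: insert 19 -> lo=[11, 19] hi=[23, 28] -> (len(lo)=2, len(hi)=2, max(lo)=19)
Step 5: insert 39 -> lo=[11, 19, 23] hi=[28, 39] -> (len(lo)=3, len(hi)=2, max(lo)=23)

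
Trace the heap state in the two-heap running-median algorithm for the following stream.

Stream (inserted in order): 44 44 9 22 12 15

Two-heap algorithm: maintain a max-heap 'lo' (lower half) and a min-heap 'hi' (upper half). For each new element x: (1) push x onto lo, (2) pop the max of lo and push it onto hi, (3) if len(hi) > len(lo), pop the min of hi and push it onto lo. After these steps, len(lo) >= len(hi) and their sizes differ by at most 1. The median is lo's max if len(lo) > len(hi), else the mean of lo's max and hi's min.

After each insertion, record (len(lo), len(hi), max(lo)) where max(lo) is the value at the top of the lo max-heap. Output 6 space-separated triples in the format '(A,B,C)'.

Step 1: insert 44 -> lo=[44] hi=[] -> (len(lo)=1, len(hi)=0, max(lo)=44)
Step 2: insert 44 -> lo=[44] hi=[44] -> (len(lo)=1, len(hi)=1, max(lo)=44)
Step 3: insert 9 -> lo=[9, 44] hi=[44] -> (len(lo)=2, len(hi)=1, max(lo)=44)
Step 4: insert 22 -> lo=[9, 22] hi=[44, 44] -> (len(lo)=2, len(hi)=2, max(lo)=22)
Step 5: insert 12 -> lo=[9, 12, 22] hi=[44, 44] -> (len(lo)=3, len(hi)=2, max(lo)=22)
Step 6: insert 15 -> lo=[9, 12, 15] hi=[22, 44, 44] -> (len(lo)=3, len(hi)=3, max(lo)=15)

Answer: (1,0,44) (1,1,44) (2,1,44) (2,2,22) (3,2,22) (3,3,15)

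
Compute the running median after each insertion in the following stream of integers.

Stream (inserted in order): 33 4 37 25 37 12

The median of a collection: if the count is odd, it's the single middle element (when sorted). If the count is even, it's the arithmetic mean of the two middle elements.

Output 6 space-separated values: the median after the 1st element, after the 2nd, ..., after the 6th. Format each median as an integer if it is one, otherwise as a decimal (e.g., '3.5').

Step 1: insert 33 -> lo=[33] (size 1, max 33) hi=[] (size 0) -> median=33
Step 2: insert 4 -> lo=[4] (size 1, max 4) hi=[33] (size 1, min 33) -> median=18.5
Step 3: insert 37 -> lo=[4, 33] (size 2, max 33) hi=[37] (size 1, min 37) -> median=33
Step 4: insert 25 -> lo=[4, 25] (size 2, max 25) hi=[33, 37] (size 2, min 33) -> median=29
Step 5: insert 37 -> lo=[4, 25, 33] (size 3, max 33) hi=[37, 37] (size 2, min 37) -> median=33
Step 6: insert 12 -> lo=[4, 12, 25] (size 3, max 25) hi=[33, 37, 37] (size 3, min 33) -> median=29

Answer: 33 18.5 33 29 33 29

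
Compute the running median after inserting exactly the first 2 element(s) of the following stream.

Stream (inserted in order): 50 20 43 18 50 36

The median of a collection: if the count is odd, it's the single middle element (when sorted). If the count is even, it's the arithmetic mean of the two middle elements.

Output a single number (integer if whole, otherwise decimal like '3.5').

Step 1: insert 50 -> lo=[50] (size 1, max 50) hi=[] (size 0) -> median=50
Step 2: insert 20 -> lo=[20] (size 1, max 20) hi=[50] (size 1, min 50) -> median=35

Answer: 35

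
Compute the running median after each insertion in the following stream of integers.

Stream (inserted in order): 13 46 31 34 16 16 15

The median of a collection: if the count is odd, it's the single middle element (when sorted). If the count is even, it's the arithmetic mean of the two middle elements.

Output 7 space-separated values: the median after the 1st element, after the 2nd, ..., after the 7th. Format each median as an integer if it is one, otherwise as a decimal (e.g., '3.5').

Step 1: insert 13 -> lo=[13] (size 1, max 13) hi=[] (size 0) -> median=13
Step 2: insert 46 -> lo=[13] (size 1, max 13) hi=[46] (size 1, min 46) -> median=29.5
Step 3: insert 31 -> lo=[13, 31] (size 2, max 31) hi=[46] (size 1, min 46) -> median=31
Step 4: insert 34 -> lo=[13, 31] (size 2, max 31) hi=[34, 46] (size 2, min 34) -> median=32.5
Step 5: insert 16 -> lo=[13, 16, 31] (size 3, max 31) hi=[34, 46] (size 2, min 34) -> median=31
Step 6: insert 16 -> lo=[13, 16, 16] (size 3, max 16) hi=[31, 34, 46] (size 3, min 31) -> median=23.5
Step 7: insert 15 -> lo=[13, 15, 16, 16] (size 4, max 16) hi=[31, 34, 46] (size 3, min 31) -> median=16

Answer: 13 29.5 31 32.5 31 23.5 16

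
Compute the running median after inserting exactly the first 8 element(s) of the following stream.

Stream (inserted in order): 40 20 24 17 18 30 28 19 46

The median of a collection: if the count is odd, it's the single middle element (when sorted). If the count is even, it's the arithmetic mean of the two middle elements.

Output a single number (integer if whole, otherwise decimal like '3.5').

Answer: 22

Derivation:
Step 1: insert 40 -> lo=[40] (size 1, max 40) hi=[] (size 0) -> median=40
Step 2: insert 20 -> lo=[20] (size 1, max 20) hi=[40] (size 1, min 40) -> median=30
Step 3: insert 24 -> lo=[20, 24] (size 2, max 24) hi=[40] (size 1, min 40) -> median=24
Step 4: insert 17 -> lo=[17, 20] (size 2, max 20) hi=[24, 40] (size 2, min 24) -> median=22
Step 5: insert 18 -> lo=[17, 18, 20] (size 3, max 20) hi=[24, 40] (size 2, min 24) -> median=20
Step 6: insert 30 -> lo=[17, 18, 20] (size 3, max 20) hi=[24, 30, 40] (size 3, min 24) -> median=22
Step 7: insert 28 -> lo=[17, 18, 20, 24] (size 4, max 24) hi=[28, 30, 40] (size 3, min 28) -> median=24
Step 8: insert 19 -> lo=[17, 18, 19, 20] (size 4, max 20) hi=[24, 28, 30, 40] (size 4, min 24) -> median=22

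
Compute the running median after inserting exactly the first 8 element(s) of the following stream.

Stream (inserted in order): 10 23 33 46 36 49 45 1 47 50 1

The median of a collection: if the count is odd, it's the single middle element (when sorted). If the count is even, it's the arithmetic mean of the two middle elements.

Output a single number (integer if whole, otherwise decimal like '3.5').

Step 1: insert 10 -> lo=[10] (size 1, max 10) hi=[] (size 0) -> median=10
Step 2: insert 23 -> lo=[10] (size 1, max 10) hi=[23] (size 1, min 23) -> median=16.5
Step 3: insert 33 -> lo=[10, 23] (size 2, max 23) hi=[33] (size 1, min 33) -> median=23
Step 4: insert 46 -> lo=[10, 23] (size 2, max 23) hi=[33, 46] (size 2, min 33) -> median=28
Step 5: insert 36 -> lo=[10, 23, 33] (size 3, max 33) hi=[36, 46] (size 2, min 36) -> median=33
Step 6: insert 49 -> lo=[10, 23, 33] (size 3, max 33) hi=[36, 46, 49] (size 3, min 36) -> median=34.5
Step 7: insert 45 -> lo=[10, 23, 33, 36] (size 4, max 36) hi=[45, 46, 49] (size 3, min 45) -> median=36
Step 8: insert 1 -> lo=[1, 10, 23, 33] (size 4, max 33) hi=[36, 45, 46, 49] (size 4, min 36) -> median=34.5

Answer: 34.5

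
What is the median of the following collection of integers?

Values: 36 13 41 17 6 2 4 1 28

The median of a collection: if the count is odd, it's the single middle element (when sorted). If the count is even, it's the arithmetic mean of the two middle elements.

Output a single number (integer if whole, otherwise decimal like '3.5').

Answer: 13

Derivation:
Step 1: insert 36 -> lo=[36] (size 1, max 36) hi=[] (size 0) -> median=36
Step 2: insert 13 -> lo=[13] (size 1, max 13) hi=[36] (size 1, min 36) -> median=24.5
Step 3: insert 41 -> lo=[13, 36] (size 2, max 36) hi=[41] (size 1, min 41) -> median=36
Step 4: insert 17 -> lo=[13, 17] (size 2, max 17) hi=[36, 41] (size 2, min 36) -> median=26.5
Step 5: insert 6 -> lo=[6, 13, 17] (size 3, max 17) hi=[36, 41] (size 2, min 36) -> median=17
Step 6: insert 2 -> lo=[2, 6, 13] (size 3, max 13) hi=[17, 36, 41] (size 3, min 17) -> median=15
Step 7: insert 4 -> lo=[2, 4, 6, 13] (size 4, max 13) hi=[17, 36, 41] (size 3, min 17) -> median=13
Step 8: insert 1 -> lo=[1, 2, 4, 6] (size 4, max 6) hi=[13, 17, 36, 41] (size 4, min 13) -> median=9.5
Step 9: insert 28 -> lo=[1, 2, 4, 6, 13] (size 5, max 13) hi=[17, 28, 36, 41] (size 4, min 17) -> median=13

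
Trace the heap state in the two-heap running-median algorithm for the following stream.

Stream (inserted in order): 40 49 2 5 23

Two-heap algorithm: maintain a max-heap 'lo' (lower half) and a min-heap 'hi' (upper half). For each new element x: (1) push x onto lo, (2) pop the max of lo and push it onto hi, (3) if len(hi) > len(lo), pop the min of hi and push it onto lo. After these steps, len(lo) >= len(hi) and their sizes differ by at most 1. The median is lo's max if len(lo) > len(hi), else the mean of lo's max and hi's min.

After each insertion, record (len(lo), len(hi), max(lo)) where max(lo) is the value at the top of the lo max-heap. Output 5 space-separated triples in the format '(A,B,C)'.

Answer: (1,0,40) (1,1,40) (2,1,40) (2,2,5) (3,2,23)

Derivation:
Step 1: insert 40 -> lo=[40] hi=[] -> (len(lo)=1, len(hi)=0, max(lo)=40)
Step 2: insert 49 -> lo=[40] hi=[49] -> (len(lo)=1, len(hi)=1, max(lo)=40)
Step 3: insert 2 -> lo=[2, 40] hi=[49] -> (len(lo)=2, len(hi)=1, max(lo)=40)
Step 4: insert 5 -> lo=[2, 5] hi=[40, 49] -> (len(lo)=2, len(hi)=2, max(lo)=5)
Step 5: insert 23 -> lo=[2, 5, 23] hi=[40, 49] -> (len(lo)=3, len(hi)=2, max(lo)=23)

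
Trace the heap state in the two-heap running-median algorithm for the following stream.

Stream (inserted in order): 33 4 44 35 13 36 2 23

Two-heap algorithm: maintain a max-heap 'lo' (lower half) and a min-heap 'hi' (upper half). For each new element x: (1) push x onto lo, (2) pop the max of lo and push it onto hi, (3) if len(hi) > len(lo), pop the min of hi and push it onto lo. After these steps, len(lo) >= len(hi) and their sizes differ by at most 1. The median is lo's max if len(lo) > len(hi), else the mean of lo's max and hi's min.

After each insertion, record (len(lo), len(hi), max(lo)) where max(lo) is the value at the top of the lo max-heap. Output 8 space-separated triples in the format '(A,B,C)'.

Answer: (1,0,33) (1,1,4) (2,1,33) (2,2,33) (3,2,33) (3,3,33) (4,3,33) (4,4,23)

Derivation:
Step 1: insert 33 -> lo=[33] hi=[] -> (len(lo)=1, len(hi)=0, max(lo)=33)
Step 2: insert 4 -> lo=[4] hi=[33] -> (len(lo)=1, len(hi)=1, max(lo)=4)
Step 3: insert 44 -> lo=[4, 33] hi=[44] -> (len(lo)=2, len(hi)=1, max(lo)=33)
Step 4: insert 35 -> lo=[4, 33] hi=[35, 44] -> (len(lo)=2, len(hi)=2, max(lo)=33)
Step 5: insert 13 -> lo=[4, 13, 33] hi=[35, 44] -> (len(lo)=3, len(hi)=2, max(lo)=33)
Step 6: insert 36 -> lo=[4, 13, 33] hi=[35, 36, 44] -> (len(lo)=3, len(hi)=3, max(lo)=33)
Step 7: insert 2 -> lo=[2, 4, 13, 33] hi=[35, 36, 44] -> (len(lo)=4, len(hi)=3, max(lo)=33)
Step 8: insert 23 -> lo=[2, 4, 13, 23] hi=[33, 35, 36, 44] -> (len(lo)=4, len(hi)=4, max(lo)=23)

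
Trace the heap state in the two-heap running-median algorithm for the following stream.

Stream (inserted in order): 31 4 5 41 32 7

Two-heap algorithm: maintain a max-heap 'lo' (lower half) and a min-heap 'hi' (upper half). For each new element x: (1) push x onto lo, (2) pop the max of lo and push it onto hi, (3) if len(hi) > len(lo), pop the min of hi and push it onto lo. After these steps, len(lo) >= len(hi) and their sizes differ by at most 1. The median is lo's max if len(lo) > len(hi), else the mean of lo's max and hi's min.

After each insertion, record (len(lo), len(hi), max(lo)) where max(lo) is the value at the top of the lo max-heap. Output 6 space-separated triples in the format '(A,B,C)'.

Answer: (1,0,31) (1,1,4) (2,1,5) (2,2,5) (3,2,31) (3,3,7)

Derivation:
Step 1: insert 31 -> lo=[31] hi=[] -> (len(lo)=1, len(hi)=0, max(lo)=31)
Step 2: insert 4 -> lo=[4] hi=[31] -> (len(lo)=1, len(hi)=1, max(lo)=4)
Step 3: insert 5 -> lo=[4, 5] hi=[31] -> (len(lo)=2, len(hi)=1, max(lo)=5)
Step 4: insert 41 -> lo=[4, 5] hi=[31, 41] -> (len(lo)=2, len(hi)=2, max(lo)=5)
Step 5: insert 32 -> lo=[4, 5, 31] hi=[32, 41] -> (len(lo)=3, len(hi)=2, max(lo)=31)
Step 6: insert 7 -> lo=[4, 5, 7] hi=[31, 32, 41] -> (len(lo)=3, len(hi)=3, max(lo)=7)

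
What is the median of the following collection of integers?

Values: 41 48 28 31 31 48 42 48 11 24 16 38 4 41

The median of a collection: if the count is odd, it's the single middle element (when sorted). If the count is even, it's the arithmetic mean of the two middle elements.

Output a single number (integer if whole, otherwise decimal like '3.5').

Step 1: insert 41 -> lo=[41] (size 1, max 41) hi=[] (size 0) -> median=41
Step 2: insert 48 -> lo=[41] (size 1, max 41) hi=[48] (size 1, min 48) -> median=44.5
Step 3: insert 28 -> lo=[28, 41] (size 2, max 41) hi=[48] (size 1, min 48) -> median=41
Step 4: insert 31 -> lo=[28, 31] (size 2, max 31) hi=[41, 48] (size 2, min 41) -> median=36
Step 5: insert 31 -> lo=[28, 31, 31] (size 3, max 31) hi=[41, 48] (size 2, min 41) -> median=31
Step 6: insert 48 -> lo=[28, 31, 31] (size 3, max 31) hi=[41, 48, 48] (size 3, min 41) -> median=36
Step 7: insert 42 -> lo=[28, 31, 31, 41] (size 4, max 41) hi=[42, 48, 48] (size 3, min 42) -> median=41
Step 8: insert 48 -> lo=[28, 31, 31, 41] (size 4, max 41) hi=[42, 48, 48, 48] (size 4, min 42) -> median=41.5
Step 9: insert 11 -> lo=[11, 28, 31, 31, 41] (size 5, max 41) hi=[42, 48, 48, 48] (size 4, min 42) -> median=41
Step 10: insert 24 -> lo=[11, 24, 28, 31, 31] (size 5, max 31) hi=[41, 42, 48, 48, 48] (size 5, min 41) -> median=36
Step 11: insert 16 -> lo=[11, 16, 24, 28, 31, 31] (size 6, max 31) hi=[41, 42, 48, 48, 48] (size 5, min 41) -> median=31
Step 12: insert 38 -> lo=[11, 16, 24, 28, 31, 31] (size 6, max 31) hi=[38, 41, 42, 48, 48, 48] (size 6, min 38) -> median=34.5
Step 13: insert 4 -> lo=[4, 11, 16, 24, 28, 31, 31] (size 7, max 31) hi=[38, 41, 42, 48, 48, 48] (size 6, min 38) -> median=31
Step 14: insert 41 -> lo=[4, 11, 16, 24, 28, 31, 31] (size 7, max 31) hi=[38, 41, 41, 42, 48, 48, 48] (size 7, min 38) -> median=34.5

Answer: 34.5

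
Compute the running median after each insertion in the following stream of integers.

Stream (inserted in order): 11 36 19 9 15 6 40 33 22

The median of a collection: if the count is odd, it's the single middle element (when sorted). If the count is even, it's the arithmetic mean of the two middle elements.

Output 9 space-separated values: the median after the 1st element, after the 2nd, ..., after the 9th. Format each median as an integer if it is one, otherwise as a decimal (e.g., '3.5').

Answer: 11 23.5 19 15 15 13 15 17 19

Derivation:
Step 1: insert 11 -> lo=[11] (size 1, max 11) hi=[] (size 0) -> median=11
Step 2: insert 36 -> lo=[11] (size 1, max 11) hi=[36] (size 1, min 36) -> median=23.5
Step 3: insert 19 -> lo=[11, 19] (size 2, max 19) hi=[36] (size 1, min 36) -> median=19
Step 4: insert 9 -> lo=[9, 11] (size 2, max 11) hi=[19, 36] (size 2, min 19) -> median=15
Step 5: insert 15 -> lo=[9, 11, 15] (size 3, max 15) hi=[19, 36] (size 2, min 19) -> median=15
Step 6: insert 6 -> lo=[6, 9, 11] (size 3, max 11) hi=[15, 19, 36] (size 3, min 15) -> median=13
Step 7: insert 40 -> lo=[6, 9, 11, 15] (size 4, max 15) hi=[19, 36, 40] (size 3, min 19) -> median=15
Step 8: insert 33 -> lo=[6, 9, 11, 15] (size 4, max 15) hi=[19, 33, 36, 40] (size 4, min 19) -> median=17
Step 9: insert 22 -> lo=[6, 9, 11, 15, 19] (size 5, max 19) hi=[22, 33, 36, 40] (size 4, min 22) -> median=19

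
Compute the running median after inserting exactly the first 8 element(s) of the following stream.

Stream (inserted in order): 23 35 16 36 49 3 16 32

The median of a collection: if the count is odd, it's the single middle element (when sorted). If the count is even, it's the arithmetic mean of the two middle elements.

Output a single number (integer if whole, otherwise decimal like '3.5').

Answer: 27.5

Derivation:
Step 1: insert 23 -> lo=[23] (size 1, max 23) hi=[] (size 0) -> median=23
Step 2: insert 35 -> lo=[23] (size 1, max 23) hi=[35] (size 1, min 35) -> median=29
Step 3: insert 16 -> lo=[16, 23] (size 2, max 23) hi=[35] (size 1, min 35) -> median=23
Step 4: insert 36 -> lo=[16, 23] (size 2, max 23) hi=[35, 36] (size 2, min 35) -> median=29
Step 5: insert 49 -> lo=[16, 23, 35] (size 3, max 35) hi=[36, 49] (size 2, min 36) -> median=35
Step 6: insert 3 -> lo=[3, 16, 23] (size 3, max 23) hi=[35, 36, 49] (size 3, min 35) -> median=29
Step 7: insert 16 -> lo=[3, 16, 16, 23] (size 4, max 23) hi=[35, 36, 49] (size 3, min 35) -> median=23
Step 8: insert 32 -> lo=[3, 16, 16, 23] (size 4, max 23) hi=[32, 35, 36, 49] (size 4, min 32) -> median=27.5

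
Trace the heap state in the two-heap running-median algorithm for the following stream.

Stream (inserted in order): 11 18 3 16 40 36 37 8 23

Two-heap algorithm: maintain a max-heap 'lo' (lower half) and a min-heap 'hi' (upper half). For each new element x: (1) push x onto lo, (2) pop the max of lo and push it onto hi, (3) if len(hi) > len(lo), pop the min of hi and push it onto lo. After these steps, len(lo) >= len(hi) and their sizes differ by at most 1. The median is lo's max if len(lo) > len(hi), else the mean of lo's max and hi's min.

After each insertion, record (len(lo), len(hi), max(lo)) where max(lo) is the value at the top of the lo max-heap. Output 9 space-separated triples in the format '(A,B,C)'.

Step 1: insert 11 -> lo=[11] hi=[] -> (len(lo)=1, len(hi)=0, max(lo)=11)
Step 2: insert 18 -> lo=[11] hi=[18] -> (len(lo)=1, len(hi)=1, max(lo)=11)
Step 3: insert 3 -> lo=[3, 11] hi=[18] -> (len(lo)=2, len(hi)=1, max(lo)=11)
Step 4: insert 16 -> lo=[3, 11] hi=[16, 18] -> (len(lo)=2, len(hi)=2, max(lo)=11)
Step 5: insert 40 -> lo=[3, 11, 16] hi=[18, 40] -> (len(lo)=3, len(hi)=2, max(lo)=16)
Step 6: insert 36 -> lo=[3, 11, 16] hi=[18, 36, 40] -> (len(lo)=3, len(hi)=3, max(lo)=16)
Step 7: insert 37 -> lo=[3, 11, 16, 18] hi=[36, 37, 40] -> (len(lo)=4, len(hi)=3, max(lo)=18)
Step 8: insert 8 -> lo=[3, 8, 11, 16] hi=[18, 36, 37, 40] -> (len(lo)=4, len(hi)=4, max(lo)=16)
Step 9: insert 23 -> lo=[3, 8, 11, 16, 18] hi=[23, 36, 37, 40] -> (len(lo)=5, len(hi)=4, max(lo)=18)

Answer: (1,0,11) (1,1,11) (2,1,11) (2,2,11) (3,2,16) (3,3,16) (4,3,18) (4,4,16) (5,4,18)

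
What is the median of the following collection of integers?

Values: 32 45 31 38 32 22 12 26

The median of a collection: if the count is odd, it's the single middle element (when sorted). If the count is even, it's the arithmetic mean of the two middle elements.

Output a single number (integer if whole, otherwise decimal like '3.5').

Answer: 31.5

Derivation:
Step 1: insert 32 -> lo=[32] (size 1, max 32) hi=[] (size 0) -> median=32
Step 2: insert 45 -> lo=[32] (size 1, max 32) hi=[45] (size 1, min 45) -> median=38.5
Step 3: insert 31 -> lo=[31, 32] (size 2, max 32) hi=[45] (size 1, min 45) -> median=32
Step 4: insert 38 -> lo=[31, 32] (size 2, max 32) hi=[38, 45] (size 2, min 38) -> median=35
Step 5: insert 32 -> lo=[31, 32, 32] (size 3, max 32) hi=[38, 45] (size 2, min 38) -> median=32
Step 6: insert 22 -> lo=[22, 31, 32] (size 3, max 32) hi=[32, 38, 45] (size 3, min 32) -> median=32
Step 7: insert 12 -> lo=[12, 22, 31, 32] (size 4, max 32) hi=[32, 38, 45] (size 3, min 32) -> median=32
Step 8: insert 26 -> lo=[12, 22, 26, 31] (size 4, max 31) hi=[32, 32, 38, 45] (size 4, min 32) -> median=31.5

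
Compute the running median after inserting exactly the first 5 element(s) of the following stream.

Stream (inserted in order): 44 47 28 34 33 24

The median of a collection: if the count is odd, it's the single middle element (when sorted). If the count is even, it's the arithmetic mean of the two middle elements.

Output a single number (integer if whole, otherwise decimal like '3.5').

Step 1: insert 44 -> lo=[44] (size 1, max 44) hi=[] (size 0) -> median=44
Step 2: insert 47 -> lo=[44] (size 1, max 44) hi=[47] (size 1, min 47) -> median=45.5
Step 3: insert 28 -> lo=[28, 44] (size 2, max 44) hi=[47] (size 1, min 47) -> median=44
Step 4: insert 34 -> lo=[28, 34] (size 2, max 34) hi=[44, 47] (size 2, min 44) -> median=39
Step 5: insert 33 -> lo=[28, 33, 34] (size 3, max 34) hi=[44, 47] (size 2, min 44) -> median=34

Answer: 34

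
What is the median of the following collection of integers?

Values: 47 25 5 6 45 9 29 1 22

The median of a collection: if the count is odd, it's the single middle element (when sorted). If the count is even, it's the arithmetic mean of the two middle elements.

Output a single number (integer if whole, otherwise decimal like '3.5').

Step 1: insert 47 -> lo=[47] (size 1, max 47) hi=[] (size 0) -> median=47
Step 2: insert 25 -> lo=[25] (size 1, max 25) hi=[47] (size 1, min 47) -> median=36
Step 3: insert 5 -> lo=[5, 25] (size 2, max 25) hi=[47] (size 1, min 47) -> median=25
Step 4: insert 6 -> lo=[5, 6] (size 2, max 6) hi=[25, 47] (size 2, min 25) -> median=15.5
Step 5: insert 45 -> lo=[5, 6, 25] (size 3, max 25) hi=[45, 47] (size 2, min 45) -> median=25
Step 6: insert 9 -> lo=[5, 6, 9] (size 3, max 9) hi=[25, 45, 47] (size 3, min 25) -> median=17
Step 7: insert 29 -> lo=[5, 6, 9, 25] (size 4, max 25) hi=[29, 45, 47] (size 3, min 29) -> median=25
Step 8: insert 1 -> lo=[1, 5, 6, 9] (size 4, max 9) hi=[25, 29, 45, 47] (size 4, min 25) -> median=17
Step 9: insert 22 -> lo=[1, 5, 6, 9, 22] (size 5, max 22) hi=[25, 29, 45, 47] (size 4, min 25) -> median=22

Answer: 22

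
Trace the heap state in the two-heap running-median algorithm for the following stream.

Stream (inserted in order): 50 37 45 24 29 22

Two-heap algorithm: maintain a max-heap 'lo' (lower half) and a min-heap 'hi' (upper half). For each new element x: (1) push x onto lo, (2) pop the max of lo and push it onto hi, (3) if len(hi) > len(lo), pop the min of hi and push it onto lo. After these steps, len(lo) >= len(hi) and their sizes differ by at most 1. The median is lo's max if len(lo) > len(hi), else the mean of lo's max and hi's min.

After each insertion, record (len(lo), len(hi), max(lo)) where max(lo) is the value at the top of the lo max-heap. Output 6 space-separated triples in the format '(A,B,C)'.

Step 1: insert 50 -> lo=[50] hi=[] -> (len(lo)=1, len(hi)=0, max(lo)=50)
Step 2: insert 37 -> lo=[37] hi=[50] -> (len(lo)=1, len(hi)=1, max(lo)=37)
Step 3: insert 45 -> lo=[37, 45] hi=[50] -> (len(lo)=2, len(hi)=1, max(lo)=45)
Step 4: insert 24 -> lo=[24, 37] hi=[45, 50] -> (len(lo)=2, len(hi)=2, max(lo)=37)
Step 5: insert 29 -> lo=[24, 29, 37] hi=[45, 50] -> (len(lo)=3, len(hi)=2, max(lo)=37)
Step 6: insert 22 -> lo=[22, 24, 29] hi=[37, 45, 50] -> (len(lo)=3, len(hi)=3, max(lo)=29)

Answer: (1,0,50) (1,1,37) (2,1,45) (2,2,37) (3,2,37) (3,3,29)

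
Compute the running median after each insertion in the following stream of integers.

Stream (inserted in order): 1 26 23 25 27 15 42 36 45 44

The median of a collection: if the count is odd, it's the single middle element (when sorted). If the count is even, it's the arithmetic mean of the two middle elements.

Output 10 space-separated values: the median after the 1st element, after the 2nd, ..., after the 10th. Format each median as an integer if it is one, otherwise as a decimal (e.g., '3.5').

Answer: 1 13.5 23 24 25 24 25 25.5 26 26.5

Derivation:
Step 1: insert 1 -> lo=[1] (size 1, max 1) hi=[] (size 0) -> median=1
Step 2: insert 26 -> lo=[1] (size 1, max 1) hi=[26] (size 1, min 26) -> median=13.5
Step 3: insert 23 -> lo=[1, 23] (size 2, max 23) hi=[26] (size 1, min 26) -> median=23
Step 4: insert 25 -> lo=[1, 23] (size 2, max 23) hi=[25, 26] (size 2, min 25) -> median=24
Step 5: insert 27 -> lo=[1, 23, 25] (size 3, max 25) hi=[26, 27] (size 2, min 26) -> median=25
Step 6: insert 15 -> lo=[1, 15, 23] (size 3, max 23) hi=[25, 26, 27] (size 3, min 25) -> median=24
Step 7: insert 42 -> lo=[1, 15, 23, 25] (size 4, max 25) hi=[26, 27, 42] (size 3, min 26) -> median=25
Step 8: insert 36 -> lo=[1, 15, 23, 25] (size 4, max 25) hi=[26, 27, 36, 42] (size 4, min 26) -> median=25.5
Step 9: insert 45 -> lo=[1, 15, 23, 25, 26] (size 5, max 26) hi=[27, 36, 42, 45] (size 4, min 27) -> median=26
Step 10: insert 44 -> lo=[1, 15, 23, 25, 26] (size 5, max 26) hi=[27, 36, 42, 44, 45] (size 5, min 27) -> median=26.5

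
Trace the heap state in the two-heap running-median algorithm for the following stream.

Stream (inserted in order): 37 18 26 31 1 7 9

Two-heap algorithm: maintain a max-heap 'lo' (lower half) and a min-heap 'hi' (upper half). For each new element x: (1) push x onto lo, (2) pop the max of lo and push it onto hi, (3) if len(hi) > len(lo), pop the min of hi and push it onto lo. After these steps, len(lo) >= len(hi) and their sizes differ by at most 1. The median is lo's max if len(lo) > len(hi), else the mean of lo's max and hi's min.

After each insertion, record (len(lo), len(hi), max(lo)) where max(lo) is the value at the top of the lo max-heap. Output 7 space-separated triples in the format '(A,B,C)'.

Step 1: insert 37 -> lo=[37] hi=[] -> (len(lo)=1, len(hi)=0, max(lo)=37)
Step 2: insert 18 -> lo=[18] hi=[37] -> (len(lo)=1, len(hi)=1, max(lo)=18)
Step 3: insert 26 -> lo=[18, 26] hi=[37] -> (len(lo)=2, len(hi)=1, max(lo)=26)
Step 4: insert 31 -> lo=[18, 26] hi=[31, 37] -> (len(lo)=2, len(hi)=2, max(lo)=26)
Step 5: insert 1 -> lo=[1, 18, 26] hi=[31, 37] -> (len(lo)=3, len(hi)=2, max(lo)=26)
Step 6: insert 7 -> lo=[1, 7, 18] hi=[26, 31, 37] -> (len(lo)=3, len(hi)=3, max(lo)=18)
Step 7: insert 9 -> lo=[1, 7, 9, 18] hi=[26, 31, 37] -> (len(lo)=4, len(hi)=3, max(lo)=18)

Answer: (1,0,37) (1,1,18) (2,1,26) (2,2,26) (3,2,26) (3,3,18) (4,3,18)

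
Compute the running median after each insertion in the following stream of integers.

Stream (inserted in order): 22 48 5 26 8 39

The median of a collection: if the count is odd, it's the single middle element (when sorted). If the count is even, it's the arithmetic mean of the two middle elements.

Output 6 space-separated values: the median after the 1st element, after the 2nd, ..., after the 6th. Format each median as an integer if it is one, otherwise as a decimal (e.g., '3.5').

Step 1: insert 22 -> lo=[22] (size 1, max 22) hi=[] (size 0) -> median=22
Step 2: insert 48 -> lo=[22] (size 1, max 22) hi=[48] (size 1, min 48) -> median=35
Step 3: insert 5 -> lo=[5, 22] (size 2, max 22) hi=[48] (size 1, min 48) -> median=22
Step 4: insert 26 -> lo=[5, 22] (size 2, max 22) hi=[26, 48] (size 2, min 26) -> median=24
Step 5: insert 8 -> lo=[5, 8, 22] (size 3, max 22) hi=[26, 48] (size 2, min 26) -> median=22
Step 6: insert 39 -> lo=[5, 8, 22] (size 3, max 22) hi=[26, 39, 48] (size 3, min 26) -> median=24

Answer: 22 35 22 24 22 24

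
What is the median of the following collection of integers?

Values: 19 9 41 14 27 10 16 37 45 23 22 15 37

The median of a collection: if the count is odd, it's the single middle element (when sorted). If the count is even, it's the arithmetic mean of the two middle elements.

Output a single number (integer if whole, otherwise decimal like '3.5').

Step 1: insert 19 -> lo=[19] (size 1, max 19) hi=[] (size 0) -> median=19
Step 2: insert 9 -> lo=[9] (size 1, max 9) hi=[19] (size 1, min 19) -> median=14
Step 3: insert 41 -> lo=[9, 19] (size 2, max 19) hi=[41] (size 1, min 41) -> median=19
Step 4: insert 14 -> lo=[9, 14] (size 2, max 14) hi=[19, 41] (size 2, min 19) -> median=16.5
Step 5: insert 27 -> lo=[9, 14, 19] (size 3, max 19) hi=[27, 41] (size 2, min 27) -> median=19
Step 6: insert 10 -> lo=[9, 10, 14] (size 3, max 14) hi=[19, 27, 41] (size 3, min 19) -> median=16.5
Step 7: insert 16 -> lo=[9, 10, 14, 16] (size 4, max 16) hi=[19, 27, 41] (size 3, min 19) -> median=16
Step 8: insert 37 -> lo=[9, 10, 14, 16] (size 4, max 16) hi=[19, 27, 37, 41] (size 4, min 19) -> median=17.5
Step 9: insert 45 -> lo=[9, 10, 14, 16, 19] (size 5, max 19) hi=[27, 37, 41, 45] (size 4, min 27) -> median=19
Step 10: insert 23 -> lo=[9, 10, 14, 16, 19] (size 5, max 19) hi=[23, 27, 37, 41, 45] (size 5, min 23) -> median=21
Step 11: insert 22 -> lo=[9, 10, 14, 16, 19, 22] (size 6, max 22) hi=[23, 27, 37, 41, 45] (size 5, min 23) -> median=22
Step 12: insert 15 -> lo=[9, 10, 14, 15, 16, 19] (size 6, max 19) hi=[22, 23, 27, 37, 41, 45] (size 6, min 22) -> median=20.5
Step 13: insert 37 -> lo=[9, 10, 14, 15, 16, 19, 22] (size 7, max 22) hi=[23, 27, 37, 37, 41, 45] (size 6, min 23) -> median=22

Answer: 22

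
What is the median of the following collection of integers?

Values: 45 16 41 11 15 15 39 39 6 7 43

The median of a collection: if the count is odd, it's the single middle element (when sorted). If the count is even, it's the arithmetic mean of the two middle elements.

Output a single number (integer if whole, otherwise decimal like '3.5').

Step 1: insert 45 -> lo=[45] (size 1, max 45) hi=[] (size 0) -> median=45
Step 2: insert 16 -> lo=[16] (size 1, max 16) hi=[45] (size 1, min 45) -> median=30.5
Step 3: insert 41 -> lo=[16, 41] (size 2, max 41) hi=[45] (size 1, min 45) -> median=41
Step 4: insert 11 -> lo=[11, 16] (size 2, max 16) hi=[41, 45] (size 2, min 41) -> median=28.5
Step 5: insert 15 -> lo=[11, 15, 16] (size 3, max 16) hi=[41, 45] (size 2, min 41) -> median=16
Step 6: insert 15 -> lo=[11, 15, 15] (size 3, max 15) hi=[16, 41, 45] (size 3, min 16) -> median=15.5
Step 7: insert 39 -> lo=[11, 15, 15, 16] (size 4, max 16) hi=[39, 41, 45] (size 3, min 39) -> median=16
Step 8: insert 39 -> lo=[11, 15, 15, 16] (size 4, max 16) hi=[39, 39, 41, 45] (size 4, min 39) -> median=27.5
Step 9: insert 6 -> lo=[6, 11, 15, 15, 16] (size 5, max 16) hi=[39, 39, 41, 45] (size 4, min 39) -> median=16
Step 10: insert 7 -> lo=[6, 7, 11, 15, 15] (size 5, max 15) hi=[16, 39, 39, 41, 45] (size 5, min 16) -> median=15.5
Step 11: insert 43 -> lo=[6, 7, 11, 15, 15, 16] (size 6, max 16) hi=[39, 39, 41, 43, 45] (size 5, min 39) -> median=16

Answer: 16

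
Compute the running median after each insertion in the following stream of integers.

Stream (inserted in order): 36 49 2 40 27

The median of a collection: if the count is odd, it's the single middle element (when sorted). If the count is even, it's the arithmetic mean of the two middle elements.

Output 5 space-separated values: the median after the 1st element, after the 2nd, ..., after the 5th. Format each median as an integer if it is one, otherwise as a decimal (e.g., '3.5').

Step 1: insert 36 -> lo=[36] (size 1, max 36) hi=[] (size 0) -> median=36
Step 2: insert 49 -> lo=[36] (size 1, max 36) hi=[49] (size 1, min 49) -> median=42.5
Step 3: insert 2 -> lo=[2, 36] (size 2, max 36) hi=[49] (size 1, min 49) -> median=36
Step 4: insert 40 -> lo=[2, 36] (size 2, max 36) hi=[40, 49] (size 2, min 40) -> median=38
Step 5: insert 27 -> lo=[2, 27, 36] (size 3, max 36) hi=[40, 49] (size 2, min 40) -> median=36

Answer: 36 42.5 36 38 36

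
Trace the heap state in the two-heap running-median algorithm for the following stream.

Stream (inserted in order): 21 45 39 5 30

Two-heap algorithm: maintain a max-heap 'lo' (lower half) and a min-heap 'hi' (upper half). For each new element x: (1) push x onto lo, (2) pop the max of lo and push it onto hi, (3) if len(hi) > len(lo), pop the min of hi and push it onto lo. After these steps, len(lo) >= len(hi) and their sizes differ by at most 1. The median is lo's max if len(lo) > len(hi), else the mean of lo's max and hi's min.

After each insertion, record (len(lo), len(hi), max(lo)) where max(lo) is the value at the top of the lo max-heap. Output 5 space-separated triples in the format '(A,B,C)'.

Answer: (1,0,21) (1,1,21) (2,1,39) (2,2,21) (3,2,30)

Derivation:
Step 1: insert 21 -> lo=[21] hi=[] -> (len(lo)=1, len(hi)=0, max(lo)=21)
Step 2: insert 45 -> lo=[21] hi=[45] -> (len(lo)=1, len(hi)=1, max(lo)=21)
Step 3: insert 39 -> lo=[21, 39] hi=[45] -> (len(lo)=2, len(hi)=1, max(lo)=39)
Step 4: insert 5 -> lo=[5, 21] hi=[39, 45] -> (len(lo)=2, len(hi)=2, max(lo)=21)
Step 5: insert 30 -> lo=[5, 21, 30] hi=[39, 45] -> (len(lo)=3, len(hi)=2, max(lo)=30)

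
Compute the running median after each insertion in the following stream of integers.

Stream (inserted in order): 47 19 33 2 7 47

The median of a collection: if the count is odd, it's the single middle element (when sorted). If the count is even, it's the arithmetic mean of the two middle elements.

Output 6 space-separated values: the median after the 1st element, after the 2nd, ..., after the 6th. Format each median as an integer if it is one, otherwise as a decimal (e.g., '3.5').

Answer: 47 33 33 26 19 26

Derivation:
Step 1: insert 47 -> lo=[47] (size 1, max 47) hi=[] (size 0) -> median=47
Step 2: insert 19 -> lo=[19] (size 1, max 19) hi=[47] (size 1, min 47) -> median=33
Step 3: insert 33 -> lo=[19, 33] (size 2, max 33) hi=[47] (size 1, min 47) -> median=33
Step 4: insert 2 -> lo=[2, 19] (size 2, max 19) hi=[33, 47] (size 2, min 33) -> median=26
Step 5: insert 7 -> lo=[2, 7, 19] (size 3, max 19) hi=[33, 47] (size 2, min 33) -> median=19
Step 6: insert 47 -> lo=[2, 7, 19] (size 3, max 19) hi=[33, 47, 47] (size 3, min 33) -> median=26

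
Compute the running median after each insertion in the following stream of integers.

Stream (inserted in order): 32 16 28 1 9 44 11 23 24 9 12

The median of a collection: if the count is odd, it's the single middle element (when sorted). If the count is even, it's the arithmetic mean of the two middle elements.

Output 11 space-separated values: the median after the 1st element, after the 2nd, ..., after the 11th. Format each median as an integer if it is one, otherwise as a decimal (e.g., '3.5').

Answer: 32 24 28 22 16 22 16 19.5 23 19.5 16

Derivation:
Step 1: insert 32 -> lo=[32] (size 1, max 32) hi=[] (size 0) -> median=32
Step 2: insert 16 -> lo=[16] (size 1, max 16) hi=[32] (size 1, min 32) -> median=24
Step 3: insert 28 -> lo=[16, 28] (size 2, max 28) hi=[32] (size 1, min 32) -> median=28
Step 4: insert 1 -> lo=[1, 16] (size 2, max 16) hi=[28, 32] (size 2, min 28) -> median=22
Step 5: insert 9 -> lo=[1, 9, 16] (size 3, max 16) hi=[28, 32] (size 2, min 28) -> median=16
Step 6: insert 44 -> lo=[1, 9, 16] (size 3, max 16) hi=[28, 32, 44] (size 3, min 28) -> median=22
Step 7: insert 11 -> lo=[1, 9, 11, 16] (size 4, max 16) hi=[28, 32, 44] (size 3, min 28) -> median=16
Step 8: insert 23 -> lo=[1, 9, 11, 16] (size 4, max 16) hi=[23, 28, 32, 44] (size 4, min 23) -> median=19.5
Step 9: insert 24 -> lo=[1, 9, 11, 16, 23] (size 5, max 23) hi=[24, 28, 32, 44] (size 4, min 24) -> median=23
Step 10: insert 9 -> lo=[1, 9, 9, 11, 16] (size 5, max 16) hi=[23, 24, 28, 32, 44] (size 5, min 23) -> median=19.5
Step 11: insert 12 -> lo=[1, 9, 9, 11, 12, 16] (size 6, max 16) hi=[23, 24, 28, 32, 44] (size 5, min 23) -> median=16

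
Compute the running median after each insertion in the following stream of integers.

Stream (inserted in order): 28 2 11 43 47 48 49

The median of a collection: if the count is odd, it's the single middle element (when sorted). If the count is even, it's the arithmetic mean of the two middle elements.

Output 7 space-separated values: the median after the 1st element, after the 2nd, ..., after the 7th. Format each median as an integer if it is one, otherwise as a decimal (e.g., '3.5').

Answer: 28 15 11 19.5 28 35.5 43

Derivation:
Step 1: insert 28 -> lo=[28] (size 1, max 28) hi=[] (size 0) -> median=28
Step 2: insert 2 -> lo=[2] (size 1, max 2) hi=[28] (size 1, min 28) -> median=15
Step 3: insert 11 -> lo=[2, 11] (size 2, max 11) hi=[28] (size 1, min 28) -> median=11
Step 4: insert 43 -> lo=[2, 11] (size 2, max 11) hi=[28, 43] (size 2, min 28) -> median=19.5
Step 5: insert 47 -> lo=[2, 11, 28] (size 3, max 28) hi=[43, 47] (size 2, min 43) -> median=28
Step 6: insert 48 -> lo=[2, 11, 28] (size 3, max 28) hi=[43, 47, 48] (size 3, min 43) -> median=35.5
Step 7: insert 49 -> lo=[2, 11, 28, 43] (size 4, max 43) hi=[47, 48, 49] (size 3, min 47) -> median=43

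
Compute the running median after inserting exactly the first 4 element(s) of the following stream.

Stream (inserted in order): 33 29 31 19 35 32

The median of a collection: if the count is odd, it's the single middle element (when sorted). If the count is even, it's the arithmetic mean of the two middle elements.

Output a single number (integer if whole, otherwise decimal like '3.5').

Answer: 30

Derivation:
Step 1: insert 33 -> lo=[33] (size 1, max 33) hi=[] (size 0) -> median=33
Step 2: insert 29 -> lo=[29] (size 1, max 29) hi=[33] (size 1, min 33) -> median=31
Step 3: insert 31 -> lo=[29, 31] (size 2, max 31) hi=[33] (size 1, min 33) -> median=31
Step 4: insert 19 -> lo=[19, 29] (size 2, max 29) hi=[31, 33] (size 2, min 31) -> median=30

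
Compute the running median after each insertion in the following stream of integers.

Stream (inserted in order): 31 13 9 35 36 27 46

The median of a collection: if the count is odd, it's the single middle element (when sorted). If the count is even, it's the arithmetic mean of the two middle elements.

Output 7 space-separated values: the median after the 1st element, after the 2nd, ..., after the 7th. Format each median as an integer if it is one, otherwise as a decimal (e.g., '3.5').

Step 1: insert 31 -> lo=[31] (size 1, max 31) hi=[] (size 0) -> median=31
Step 2: insert 13 -> lo=[13] (size 1, max 13) hi=[31] (size 1, min 31) -> median=22
Step 3: insert 9 -> lo=[9, 13] (size 2, max 13) hi=[31] (size 1, min 31) -> median=13
Step 4: insert 35 -> lo=[9, 13] (size 2, max 13) hi=[31, 35] (size 2, min 31) -> median=22
Step 5: insert 36 -> lo=[9, 13, 31] (size 3, max 31) hi=[35, 36] (size 2, min 35) -> median=31
Step 6: insert 27 -> lo=[9, 13, 27] (size 3, max 27) hi=[31, 35, 36] (size 3, min 31) -> median=29
Step 7: insert 46 -> lo=[9, 13, 27, 31] (size 4, max 31) hi=[35, 36, 46] (size 3, min 35) -> median=31

Answer: 31 22 13 22 31 29 31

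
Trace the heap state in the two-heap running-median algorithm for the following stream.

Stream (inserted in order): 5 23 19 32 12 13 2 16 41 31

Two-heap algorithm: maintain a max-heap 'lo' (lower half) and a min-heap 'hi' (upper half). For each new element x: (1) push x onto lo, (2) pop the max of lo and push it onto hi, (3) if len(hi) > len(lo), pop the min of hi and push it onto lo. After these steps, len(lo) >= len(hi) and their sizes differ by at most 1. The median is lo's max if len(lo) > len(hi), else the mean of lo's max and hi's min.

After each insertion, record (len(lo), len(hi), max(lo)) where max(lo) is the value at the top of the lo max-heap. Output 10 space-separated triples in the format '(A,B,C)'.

Step 1: insert 5 -> lo=[5] hi=[] -> (len(lo)=1, len(hi)=0, max(lo)=5)
Step 2: insert 23 -> lo=[5] hi=[23] -> (len(lo)=1, len(hi)=1, max(lo)=5)
Step 3: insert 19 -> lo=[5, 19] hi=[23] -> (len(lo)=2, len(hi)=1, max(lo)=19)
Step 4: insert 32 -> lo=[5, 19] hi=[23, 32] -> (len(lo)=2, len(hi)=2, max(lo)=19)
Step 5: insert 12 -> lo=[5, 12, 19] hi=[23, 32] -> (len(lo)=3, len(hi)=2, max(lo)=19)
Step 6: insert 13 -> lo=[5, 12, 13] hi=[19, 23, 32] -> (len(lo)=3, len(hi)=3, max(lo)=13)
Step 7: insert 2 -> lo=[2, 5, 12, 13] hi=[19, 23, 32] -> (len(lo)=4, len(hi)=3, max(lo)=13)
Step 8: insert 16 -> lo=[2, 5, 12, 13] hi=[16, 19, 23, 32] -> (len(lo)=4, len(hi)=4, max(lo)=13)
Step 9: insert 41 -> lo=[2, 5, 12, 13, 16] hi=[19, 23, 32, 41] -> (len(lo)=5, len(hi)=4, max(lo)=16)
Step 10: insert 31 -> lo=[2, 5, 12, 13, 16] hi=[19, 23, 31, 32, 41] -> (len(lo)=5, len(hi)=5, max(lo)=16)

Answer: (1,0,5) (1,1,5) (2,1,19) (2,2,19) (3,2,19) (3,3,13) (4,3,13) (4,4,13) (5,4,16) (5,5,16)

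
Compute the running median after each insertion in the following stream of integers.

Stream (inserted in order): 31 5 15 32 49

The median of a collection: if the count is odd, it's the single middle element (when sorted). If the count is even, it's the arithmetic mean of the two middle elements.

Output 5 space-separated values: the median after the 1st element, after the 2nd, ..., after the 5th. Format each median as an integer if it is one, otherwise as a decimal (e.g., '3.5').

Step 1: insert 31 -> lo=[31] (size 1, max 31) hi=[] (size 0) -> median=31
Step 2: insert 5 -> lo=[5] (size 1, max 5) hi=[31] (size 1, min 31) -> median=18
Step 3: insert 15 -> lo=[5, 15] (size 2, max 15) hi=[31] (size 1, min 31) -> median=15
Step 4: insert 32 -> lo=[5, 15] (size 2, max 15) hi=[31, 32] (size 2, min 31) -> median=23
Step 5: insert 49 -> lo=[5, 15, 31] (size 3, max 31) hi=[32, 49] (size 2, min 32) -> median=31

Answer: 31 18 15 23 31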